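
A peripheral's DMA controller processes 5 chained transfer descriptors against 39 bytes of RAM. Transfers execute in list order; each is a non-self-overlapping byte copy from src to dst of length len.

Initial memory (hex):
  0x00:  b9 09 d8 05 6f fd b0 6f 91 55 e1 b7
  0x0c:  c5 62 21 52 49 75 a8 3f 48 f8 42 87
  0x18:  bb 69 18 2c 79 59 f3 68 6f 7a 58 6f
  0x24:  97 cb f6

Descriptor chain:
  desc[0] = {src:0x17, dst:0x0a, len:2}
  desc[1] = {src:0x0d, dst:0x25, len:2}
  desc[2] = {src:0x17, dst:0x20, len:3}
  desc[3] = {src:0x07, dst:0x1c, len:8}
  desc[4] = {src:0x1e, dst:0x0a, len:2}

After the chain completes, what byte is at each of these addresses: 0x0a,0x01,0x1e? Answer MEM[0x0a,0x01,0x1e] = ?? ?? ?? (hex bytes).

MEM[0x0a,0x01,0x1e] = 55 09 55

  after D0: wrote 2B at 0x0a = 87bb
  after D1: wrote 2B at 0x25 = 6221
  after D2: wrote 3B at 0x20 = 87bb69
  after D3: wrote 8B at 0x1c = 6f915587bbc56221
  after D4: wrote 2B at 0x0a = 5587
query mem[0x0a]=0x55, mem[0x01]=0x09, mem[0x1e]=0x55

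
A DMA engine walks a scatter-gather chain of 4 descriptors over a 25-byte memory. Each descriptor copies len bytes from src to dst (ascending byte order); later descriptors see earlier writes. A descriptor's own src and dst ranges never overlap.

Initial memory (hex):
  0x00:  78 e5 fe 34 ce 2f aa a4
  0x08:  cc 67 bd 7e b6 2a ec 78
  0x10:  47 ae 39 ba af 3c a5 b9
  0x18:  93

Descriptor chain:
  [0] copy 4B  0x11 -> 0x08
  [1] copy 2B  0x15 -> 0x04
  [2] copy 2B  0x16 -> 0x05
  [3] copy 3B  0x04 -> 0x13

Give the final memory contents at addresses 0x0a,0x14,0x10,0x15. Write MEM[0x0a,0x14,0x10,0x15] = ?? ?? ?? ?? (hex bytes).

MEM[0x0a,0x14,0x10,0x15] = ba a5 47 b9

[0] 0x11->0x08 len=4 : ae 39 ba af
[1] 0x15->0x04 len=2 : 3c a5
[2] 0x16->0x05 len=2 : a5 b9
[3] 0x04->0x13 len=3 : 3c a5 b9
query mem[0x0a]=0xba, mem[0x14]=0xa5, mem[0x10]=0x47, mem[0x15]=0xb9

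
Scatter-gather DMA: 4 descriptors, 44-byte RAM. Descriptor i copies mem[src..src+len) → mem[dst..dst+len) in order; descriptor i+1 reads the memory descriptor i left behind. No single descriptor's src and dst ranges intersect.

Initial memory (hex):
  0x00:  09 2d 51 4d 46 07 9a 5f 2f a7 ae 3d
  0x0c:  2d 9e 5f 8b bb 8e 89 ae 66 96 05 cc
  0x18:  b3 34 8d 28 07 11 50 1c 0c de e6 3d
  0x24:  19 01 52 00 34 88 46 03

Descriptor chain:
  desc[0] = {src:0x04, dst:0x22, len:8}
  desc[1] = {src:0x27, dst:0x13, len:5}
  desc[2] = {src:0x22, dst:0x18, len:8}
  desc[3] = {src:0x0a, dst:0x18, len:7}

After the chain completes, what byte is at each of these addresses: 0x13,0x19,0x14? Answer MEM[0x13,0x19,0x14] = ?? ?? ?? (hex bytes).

  after D0: wrote 8B at 0x22 = 46079a5f2fa7ae3d
  after D1: wrote 5B at 0x13 = a7ae3d4603
  after D2: wrote 8B at 0x18 = 46079a5f2fa7ae3d
  after D3: wrote 7B at 0x18 = ae3d2d9e5f8bbb
query mem[0x13]=0xa7, mem[0x19]=0x3d, mem[0x14]=0xae

MEM[0x13,0x19,0x14] = a7 3d ae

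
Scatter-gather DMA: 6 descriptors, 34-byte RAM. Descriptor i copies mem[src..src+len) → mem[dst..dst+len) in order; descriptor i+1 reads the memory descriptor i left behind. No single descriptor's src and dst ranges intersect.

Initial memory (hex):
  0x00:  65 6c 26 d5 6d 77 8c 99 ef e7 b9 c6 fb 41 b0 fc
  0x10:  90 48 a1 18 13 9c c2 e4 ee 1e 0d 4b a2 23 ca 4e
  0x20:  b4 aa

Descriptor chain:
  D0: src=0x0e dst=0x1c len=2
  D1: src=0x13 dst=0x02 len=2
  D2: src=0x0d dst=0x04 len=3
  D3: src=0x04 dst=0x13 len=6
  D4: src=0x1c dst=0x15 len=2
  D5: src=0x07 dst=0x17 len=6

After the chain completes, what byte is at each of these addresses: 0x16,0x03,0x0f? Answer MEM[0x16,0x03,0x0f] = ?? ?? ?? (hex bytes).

MEM[0x16,0x03,0x0f] = fc 13 fc

D0: mem[0x1c..0x1d] <- [b0 fc]
D1: mem[0x02..0x03] <- [18 13]
D2: mem[0x04..0x06] <- [41 b0 fc]
D3: mem[0x13..0x18] <- [41 b0 fc 99 ef e7]
D4: mem[0x15..0x16] <- [b0 fc]
D5: mem[0x17..0x1c] <- [99 ef e7 b9 c6 fb]
query mem[0x16]=0xfc, mem[0x03]=0x13, mem[0x0f]=0xfc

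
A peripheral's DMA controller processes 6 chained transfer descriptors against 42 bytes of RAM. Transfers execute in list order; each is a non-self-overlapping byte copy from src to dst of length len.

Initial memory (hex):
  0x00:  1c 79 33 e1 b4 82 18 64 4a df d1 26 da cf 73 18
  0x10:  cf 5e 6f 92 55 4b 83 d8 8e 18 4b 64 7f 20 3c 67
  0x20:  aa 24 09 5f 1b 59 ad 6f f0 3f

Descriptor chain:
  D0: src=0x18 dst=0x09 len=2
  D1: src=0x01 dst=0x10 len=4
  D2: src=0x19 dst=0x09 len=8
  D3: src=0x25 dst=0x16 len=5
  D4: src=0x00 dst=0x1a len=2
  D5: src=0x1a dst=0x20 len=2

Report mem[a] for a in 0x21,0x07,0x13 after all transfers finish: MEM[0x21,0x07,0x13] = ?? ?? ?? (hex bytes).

MEM[0x21,0x07,0x13] = 79 64 b4

#0 dst[0x09+2] := {0x8e,0x18}
#1 dst[0x10+4] := {0x79,0x33,0xe1,0xb4}
#2 dst[0x09+8] := {0x18,0x4b,0x64,0x7f,0x20,0x3c,0x67,0xaa}
#3 dst[0x16+5] := {0x59,0xad,0x6f,0xf0,0x3f}
#4 dst[0x1a+2] := {0x1c,0x79}
#5 dst[0x20+2] := {0x1c,0x79}
query mem[0x21]=0x79, mem[0x07]=0x64, mem[0x13]=0xb4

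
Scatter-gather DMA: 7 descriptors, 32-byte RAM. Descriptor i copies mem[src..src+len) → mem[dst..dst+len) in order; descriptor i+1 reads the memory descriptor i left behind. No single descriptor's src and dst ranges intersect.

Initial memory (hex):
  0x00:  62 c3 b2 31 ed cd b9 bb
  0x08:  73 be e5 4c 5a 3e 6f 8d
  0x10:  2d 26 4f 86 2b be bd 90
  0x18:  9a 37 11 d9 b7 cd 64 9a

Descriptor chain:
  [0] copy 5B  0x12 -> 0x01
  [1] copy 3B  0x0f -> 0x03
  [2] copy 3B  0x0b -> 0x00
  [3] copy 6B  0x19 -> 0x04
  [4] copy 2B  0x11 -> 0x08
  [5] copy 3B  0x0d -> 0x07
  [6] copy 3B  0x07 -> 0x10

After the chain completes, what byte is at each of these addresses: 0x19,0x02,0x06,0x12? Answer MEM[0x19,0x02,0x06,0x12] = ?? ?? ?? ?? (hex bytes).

D0: mem[0x01..0x05] <- [4f 86 2b be bd]
D1: mem[0x03..0x05] <- [8d 2d 26]
D2: mem[0x00..0x02] <- [4c 5a 3e]
D3: mem[0x04..0x09] <- [37 11 d9 b7 cd 64]
D4: mem[0x08..0x09] <- [26 4f]
D5: mem[0x07..0x09] <- [3e 6f 8d]
D6: mem[0x10..0x12] <- [3e 6f 8d]
query mem[0x19]=0x37, mem[0x02]=0x3e, mem[0x06]=0xd9, mem[0x12]=0x8d

MEM[0x19,0x02,0x06,0x12] = 37 3e d9 8d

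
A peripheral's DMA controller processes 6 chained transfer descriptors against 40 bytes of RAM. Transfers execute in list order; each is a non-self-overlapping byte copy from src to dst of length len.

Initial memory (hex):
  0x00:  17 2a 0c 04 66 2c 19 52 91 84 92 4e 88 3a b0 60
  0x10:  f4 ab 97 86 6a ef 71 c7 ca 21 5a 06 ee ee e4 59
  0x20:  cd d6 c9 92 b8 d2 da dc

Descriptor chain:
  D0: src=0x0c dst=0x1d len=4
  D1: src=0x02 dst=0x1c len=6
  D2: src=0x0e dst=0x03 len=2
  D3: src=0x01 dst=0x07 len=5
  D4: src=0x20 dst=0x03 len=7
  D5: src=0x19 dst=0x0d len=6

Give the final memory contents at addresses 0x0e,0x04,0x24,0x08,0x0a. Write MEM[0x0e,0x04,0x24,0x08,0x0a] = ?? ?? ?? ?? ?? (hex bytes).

[0] 0x0c->0x1d len=4 : 88 3a b0 60
[1] 0x02->0x1c len=6 : 0c 04 66 2c 19 52
[2] 0x0e->0x03 len=2 : b0 60
[3] 0x01->0x07 len=5 : 2a 0c b0 60 2c
[4] 0x20->0x03 len=7 : 19 52 c9 92 b8 d2 da
[5] 0x19->0x0d len=6 : 21 5a 06 0c 04 66
query mem[0x0e]=0x5a, mem[0x04]=0x52, mem[0x24]=0xb8, mem[0x08]=0xd2, mem[0x0a]=0x60

MEM[0x0e,0x04,0x24,0x08,0x0a] = 5a 52 b8 d2 60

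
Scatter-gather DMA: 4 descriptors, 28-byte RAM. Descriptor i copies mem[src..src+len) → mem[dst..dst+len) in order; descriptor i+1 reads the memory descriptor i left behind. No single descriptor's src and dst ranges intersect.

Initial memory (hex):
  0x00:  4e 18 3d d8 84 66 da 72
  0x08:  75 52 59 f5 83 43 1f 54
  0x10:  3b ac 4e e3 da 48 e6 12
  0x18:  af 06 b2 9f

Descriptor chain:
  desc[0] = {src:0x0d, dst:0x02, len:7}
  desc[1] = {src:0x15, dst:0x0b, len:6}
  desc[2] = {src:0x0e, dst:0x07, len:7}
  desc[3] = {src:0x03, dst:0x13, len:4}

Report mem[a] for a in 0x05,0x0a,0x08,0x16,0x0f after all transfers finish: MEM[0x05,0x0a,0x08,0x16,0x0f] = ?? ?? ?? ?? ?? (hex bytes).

[0] 0x0d->0x02 len=7 : 43 1f 54 3b ac 4e e3
[1] 0x15->0x0b len=6 : 48 e6 12 af 06 b2
[2] 0x0e->0x07 len=7 : af 06 b2 ac 4e e3 da
[3] 0x03->0x13 len=4 : 1f 54 3b ac
query mem[0x05]=0x3b, mem[0x0a]=0xac, mem[0x08]=0x06, mem[0x16]=0xac, mem[0x0f]=0x06

MEM[0x05,0x0a,0x08,0x16,0x0f] = 3b ac 06 ac 06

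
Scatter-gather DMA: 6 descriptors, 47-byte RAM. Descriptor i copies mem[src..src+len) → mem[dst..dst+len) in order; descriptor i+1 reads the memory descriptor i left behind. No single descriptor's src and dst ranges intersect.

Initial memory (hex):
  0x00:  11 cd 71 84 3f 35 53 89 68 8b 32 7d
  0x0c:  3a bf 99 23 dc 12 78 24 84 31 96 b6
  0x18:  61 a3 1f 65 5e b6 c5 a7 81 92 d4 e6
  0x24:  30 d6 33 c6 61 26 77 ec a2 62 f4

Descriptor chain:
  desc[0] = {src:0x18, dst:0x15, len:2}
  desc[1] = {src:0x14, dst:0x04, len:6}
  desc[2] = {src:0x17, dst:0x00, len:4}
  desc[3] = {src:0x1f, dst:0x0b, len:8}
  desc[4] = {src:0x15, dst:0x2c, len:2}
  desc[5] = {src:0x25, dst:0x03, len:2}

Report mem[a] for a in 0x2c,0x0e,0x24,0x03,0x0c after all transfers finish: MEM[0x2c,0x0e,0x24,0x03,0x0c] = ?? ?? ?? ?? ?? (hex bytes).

MEM[0x2c,0x0e,0x24,0x03,0x0c] = 61 d4 30 d6 81

[0] 0x18->0x15 len=2 : 61 a3
[1] 0x14->0x04 len=6 : 84 61 a3 b6 61 a3
[2] 0x17->0x00 len=4 : b6 61 a3 1f
[3] 0x1f->0x0b len=8 : a7 81 92 d4 e6 30 d6 33
[4] 0x15->0x2c len=2 : 61 a3
[5] 0x25->0x03 len=2 : d6 33
query mem[0x2c]=0x61, mem[0x0e]=0xd4, mem[0x24]=0x30, mem[0x03]=0xd6, mem[0x0c]=0x81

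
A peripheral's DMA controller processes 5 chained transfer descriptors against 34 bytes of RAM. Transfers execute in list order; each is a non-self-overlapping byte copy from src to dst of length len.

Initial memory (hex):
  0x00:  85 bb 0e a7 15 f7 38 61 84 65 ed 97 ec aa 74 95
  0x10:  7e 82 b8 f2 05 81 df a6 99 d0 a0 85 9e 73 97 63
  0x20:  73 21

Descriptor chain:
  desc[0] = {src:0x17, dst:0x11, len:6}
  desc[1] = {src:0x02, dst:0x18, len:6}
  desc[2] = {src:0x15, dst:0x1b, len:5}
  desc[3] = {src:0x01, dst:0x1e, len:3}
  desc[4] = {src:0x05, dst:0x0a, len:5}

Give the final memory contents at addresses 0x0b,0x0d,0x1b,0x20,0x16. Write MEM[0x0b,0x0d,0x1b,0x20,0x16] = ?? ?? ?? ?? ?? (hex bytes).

MEM[0x0b,0x0d,0x1b,0x20,0x16] = 38 84 85 a7 9e

#0 dst[0x11+6] := {0xa6,0x99,0xd0,0xa0,0x85,0x9e}
#1 dst[0x18+6] := {0x0e,0xa7,0x15,0xf7,0x38,0x61}
#2 dst[0x1b+5] := {0x85,0x9e,0xa6,0x0e,0xa7}
#3 dst[0x1e+3] := {0xbb,0x0e,0xa7}
#4 dst[0x0a+5] := {0xf7,0x38,0x61,0x84,0x65}
query mem[0x0b]=0x38, mem[0x0d]=0x84, mem[0x1b]=0x85, mem[0x20]=0xa7, mem[0x16]=0x9e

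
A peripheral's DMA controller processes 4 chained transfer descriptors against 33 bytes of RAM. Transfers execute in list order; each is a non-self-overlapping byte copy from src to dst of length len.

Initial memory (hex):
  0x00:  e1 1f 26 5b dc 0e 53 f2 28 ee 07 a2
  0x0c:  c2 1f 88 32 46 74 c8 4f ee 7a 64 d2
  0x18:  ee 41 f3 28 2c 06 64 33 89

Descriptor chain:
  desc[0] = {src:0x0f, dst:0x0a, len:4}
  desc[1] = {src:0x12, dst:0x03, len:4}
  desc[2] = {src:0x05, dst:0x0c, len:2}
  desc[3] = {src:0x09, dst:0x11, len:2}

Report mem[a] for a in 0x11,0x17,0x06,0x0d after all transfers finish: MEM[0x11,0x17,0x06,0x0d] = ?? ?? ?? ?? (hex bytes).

[0] 0x0f->0x0a len=4 : 32 46 74 c8
[1] 0x12->0x03 len=4 : c8 4f ee 7a
[2] 0x05->0x0c len=2 : ee 7a
[3] 0x09->0x11 len=2 : ee 32
query mem[0x11]=0xee, mem[0x17]=0xd2, mem[0x06]=0x7a, mem[0x0d]=0x7a

MEM[0x11,0x17,0x06,0x0d] = ee d2 7a 7a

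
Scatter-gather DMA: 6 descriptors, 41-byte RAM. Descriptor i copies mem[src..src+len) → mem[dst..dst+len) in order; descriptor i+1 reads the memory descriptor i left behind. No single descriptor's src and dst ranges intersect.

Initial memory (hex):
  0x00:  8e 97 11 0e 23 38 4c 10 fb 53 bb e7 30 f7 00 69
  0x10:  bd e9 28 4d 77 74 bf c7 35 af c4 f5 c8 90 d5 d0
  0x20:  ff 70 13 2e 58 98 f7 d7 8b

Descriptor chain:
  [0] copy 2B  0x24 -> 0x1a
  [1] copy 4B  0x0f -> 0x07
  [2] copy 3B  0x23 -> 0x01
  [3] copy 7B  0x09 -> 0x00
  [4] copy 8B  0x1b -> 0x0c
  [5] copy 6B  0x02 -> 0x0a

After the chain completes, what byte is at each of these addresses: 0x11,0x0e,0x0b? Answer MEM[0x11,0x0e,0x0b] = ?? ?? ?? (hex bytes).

MEM[0x11,0x0e,0x0b] = ff 69 30

[0] 0x24->0x1a len=2 : 58 98
[1] 0x0f->0x07 len=4 : 69 bd e9 28
[2] 0x23->0x01 len=3 : 2e 58 98
[3] 0x09->0x00 len=7 : e9 28 e7 30 f7 00 69
[4] 0x1b->0x0c len=8 : 98 c8 90 d5 d0 ff 70 13
[5] 0x02->0x0a len=6 : e7 30 f7 00 69 69
query mem[0x11]=0xff, mem[0x0e]=0x69, mem[0x0b]=0x30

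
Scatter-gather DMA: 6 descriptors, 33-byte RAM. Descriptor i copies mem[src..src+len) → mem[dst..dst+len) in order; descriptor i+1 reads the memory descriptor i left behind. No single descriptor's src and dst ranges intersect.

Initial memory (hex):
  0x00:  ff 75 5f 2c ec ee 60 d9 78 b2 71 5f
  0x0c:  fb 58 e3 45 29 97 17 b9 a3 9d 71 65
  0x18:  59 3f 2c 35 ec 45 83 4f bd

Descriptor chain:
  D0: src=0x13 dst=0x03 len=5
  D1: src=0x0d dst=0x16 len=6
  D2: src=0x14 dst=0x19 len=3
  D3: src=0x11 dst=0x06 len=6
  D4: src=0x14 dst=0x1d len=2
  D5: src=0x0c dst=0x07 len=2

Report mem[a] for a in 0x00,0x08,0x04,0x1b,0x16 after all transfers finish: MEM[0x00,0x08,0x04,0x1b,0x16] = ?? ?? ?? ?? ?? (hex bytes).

MEM[0x00,0x08,0x04,0x1b,0x16] = ff 58 a3 58 58

#0 dst[0x03+5] := {0xb9,0xa3,0x9d,0x71,0x65}
#1 dst[0x16+6] := {0x58,0xe3,0x45,0x29,0x97,0x17}
#2 dst[0x19+3] := {0xa3,0x9d,0x58}
#3 dst[0x06+6] := {0x97,0x17,0xb9,0xa3,0x9d,0x58}
#4 dst[0x1d+2] := {0xa3,0x9d}
#5 dst[0x07+2] := {0xfb,0x58}
query mem[0x00]=0xff, mem[0x08]=0x58, mem[0x04]=0xa3, mem[0x1b]=0x58, mem[0x16]=0x58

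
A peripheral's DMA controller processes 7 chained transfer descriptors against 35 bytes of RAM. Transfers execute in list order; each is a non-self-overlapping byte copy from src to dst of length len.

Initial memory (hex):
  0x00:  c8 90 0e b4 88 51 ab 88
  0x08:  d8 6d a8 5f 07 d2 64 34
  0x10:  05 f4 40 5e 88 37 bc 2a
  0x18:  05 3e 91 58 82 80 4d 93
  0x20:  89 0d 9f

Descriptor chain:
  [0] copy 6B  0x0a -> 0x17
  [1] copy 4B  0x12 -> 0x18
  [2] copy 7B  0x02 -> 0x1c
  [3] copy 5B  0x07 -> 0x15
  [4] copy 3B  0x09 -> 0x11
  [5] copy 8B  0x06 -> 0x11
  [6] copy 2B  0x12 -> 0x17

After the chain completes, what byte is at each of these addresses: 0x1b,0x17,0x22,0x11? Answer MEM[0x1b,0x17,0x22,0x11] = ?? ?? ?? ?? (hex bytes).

MEM[0x1b,0x17,0x22,0x11] = 37 88 d8 ab

D0: mem[0x17..0x1c] <- [a8 5f 07 d2 64 34]
D1: mem[0x18..0x1b] <- [40 5e 88 37]
D2: mem[0x1c..0x22] <- [0e b4 88 51 ab 88 d8]
D3: mem[0x15..0x19] <- [88 d8 6d a8 5f]
D4: mem[0x11..0x13] <- [6d a8 5f]
D5: mem[0x11..0x18] <- [ab 88 d8 6d a8 5f 07 d2]
D6: mem[0x17..0x18] <- [88 d8]
query mem[0x1b]=0x37, mem[0x17]=0x88, mem[0x22]=0xd8, mem[0x11]=0xab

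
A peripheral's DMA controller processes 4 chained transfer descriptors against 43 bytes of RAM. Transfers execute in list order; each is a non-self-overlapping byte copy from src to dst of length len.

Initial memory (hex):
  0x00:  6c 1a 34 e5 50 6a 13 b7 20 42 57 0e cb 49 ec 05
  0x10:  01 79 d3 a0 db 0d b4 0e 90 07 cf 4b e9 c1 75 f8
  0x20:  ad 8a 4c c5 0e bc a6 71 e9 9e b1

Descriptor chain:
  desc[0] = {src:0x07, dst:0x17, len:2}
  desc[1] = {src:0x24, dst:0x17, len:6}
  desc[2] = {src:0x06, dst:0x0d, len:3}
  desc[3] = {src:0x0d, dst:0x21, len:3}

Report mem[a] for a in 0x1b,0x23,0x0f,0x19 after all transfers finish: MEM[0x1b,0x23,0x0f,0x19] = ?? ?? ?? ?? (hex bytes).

D0: mem[0x17..0x18] <- [b7 20]
D1: mem[0x17..0x1c] <- [0e bc a6 71 e9 9e]
D2: mem[0x0d..0x0f] <- [13 b7 20]
D3: mem[0x21..0x23] <- [13 b7 20]
query mem[0x1b]=0xe9, mem[0x23]=0x20, mem[0x0f]=0x20, mem[0x19]=0xa6

MEM[0x1b,0x23,0x0f,0x19] = e9 20 20 a6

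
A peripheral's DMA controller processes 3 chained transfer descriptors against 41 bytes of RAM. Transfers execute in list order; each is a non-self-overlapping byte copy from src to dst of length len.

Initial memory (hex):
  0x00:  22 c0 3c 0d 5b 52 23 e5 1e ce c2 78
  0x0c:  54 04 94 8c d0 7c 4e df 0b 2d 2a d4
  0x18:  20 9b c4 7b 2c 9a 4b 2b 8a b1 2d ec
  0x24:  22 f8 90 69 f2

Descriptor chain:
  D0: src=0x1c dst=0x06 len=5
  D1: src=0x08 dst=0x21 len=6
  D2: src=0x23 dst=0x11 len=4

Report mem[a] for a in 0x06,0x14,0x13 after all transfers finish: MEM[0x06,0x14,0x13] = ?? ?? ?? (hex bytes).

D0: mem[0x06..0x0a] <- [2c 9a 4b 2b 8a]
D1: mem[0x21..0x26] <- [4b 2b 8a 78 54 04]
D2: mem[0x11..0x14] <- [8a 78 54 04]
query mem[0x06]=0x2c, mem[0x14]=0x04, mem[0x13]=0x54

MEM[0x06,0x14,0x13] = 2c 04 54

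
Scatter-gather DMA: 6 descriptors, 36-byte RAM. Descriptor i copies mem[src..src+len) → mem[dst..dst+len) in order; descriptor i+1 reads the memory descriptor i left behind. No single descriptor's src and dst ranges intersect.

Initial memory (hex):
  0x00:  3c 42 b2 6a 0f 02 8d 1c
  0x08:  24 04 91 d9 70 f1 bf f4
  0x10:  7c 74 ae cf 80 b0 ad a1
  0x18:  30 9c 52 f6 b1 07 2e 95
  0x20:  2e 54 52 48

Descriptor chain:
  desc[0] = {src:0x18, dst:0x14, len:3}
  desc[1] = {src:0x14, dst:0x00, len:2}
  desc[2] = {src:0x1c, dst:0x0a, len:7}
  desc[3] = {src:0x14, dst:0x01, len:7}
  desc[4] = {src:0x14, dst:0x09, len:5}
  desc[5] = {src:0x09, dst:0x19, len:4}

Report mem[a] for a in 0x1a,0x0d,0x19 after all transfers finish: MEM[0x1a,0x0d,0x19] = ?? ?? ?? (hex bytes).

MEM[0x1a,0x0d,0x19] = 9c 30 30

  after D0: wrote 3B at 0x14 = 309c52
  after D1: wrote 2B at 0x00 = 309c
  after D2: wrote 7B at 0x0a = b1072e952e5452
  after D3: wrote 7B at 0x01 = 309c52a1309c52
  after D4: wrote 5B at 0x09 = 309c52a130
  after D5: wrote 4B at 0x19 = 309c52a1
query mem[0x1a]=0x9c, mem[0x0d]=0x30, mem[0x19]=0x30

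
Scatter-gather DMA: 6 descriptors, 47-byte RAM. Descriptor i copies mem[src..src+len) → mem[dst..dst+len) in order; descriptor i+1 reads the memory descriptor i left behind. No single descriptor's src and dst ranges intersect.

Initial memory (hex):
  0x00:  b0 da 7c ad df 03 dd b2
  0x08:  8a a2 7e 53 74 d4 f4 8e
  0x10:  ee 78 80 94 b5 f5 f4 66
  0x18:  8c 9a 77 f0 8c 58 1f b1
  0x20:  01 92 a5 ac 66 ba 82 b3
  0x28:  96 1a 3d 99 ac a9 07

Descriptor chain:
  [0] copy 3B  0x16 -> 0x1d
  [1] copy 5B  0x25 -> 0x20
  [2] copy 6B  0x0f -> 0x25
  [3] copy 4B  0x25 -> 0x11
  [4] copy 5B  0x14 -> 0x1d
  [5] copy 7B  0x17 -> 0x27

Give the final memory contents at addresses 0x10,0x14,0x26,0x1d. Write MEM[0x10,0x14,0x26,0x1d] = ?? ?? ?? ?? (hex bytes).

MEM[0x10,0x14,0x26,0x1d] = ee 80 ee 80

  after D0: wrote 3B at 0x1d = f4668c
  after D1: wrote 5B at 0x20 = ba82b3961a
  after D2: wrote 6B at 0x25 = 8eee788094b5
  after D3: wrote 4B at 0x11 = 8eee7880
  after D4: wrote 5B at 0x1d = 80f5f4668c
  after D5: wrote 7B at 0x27 = 668c9a77f08c80
query mem[0x10]=0xee, mem[0x14]=0x80, mem[0x26]=0xee, mem[0x1d]=0x80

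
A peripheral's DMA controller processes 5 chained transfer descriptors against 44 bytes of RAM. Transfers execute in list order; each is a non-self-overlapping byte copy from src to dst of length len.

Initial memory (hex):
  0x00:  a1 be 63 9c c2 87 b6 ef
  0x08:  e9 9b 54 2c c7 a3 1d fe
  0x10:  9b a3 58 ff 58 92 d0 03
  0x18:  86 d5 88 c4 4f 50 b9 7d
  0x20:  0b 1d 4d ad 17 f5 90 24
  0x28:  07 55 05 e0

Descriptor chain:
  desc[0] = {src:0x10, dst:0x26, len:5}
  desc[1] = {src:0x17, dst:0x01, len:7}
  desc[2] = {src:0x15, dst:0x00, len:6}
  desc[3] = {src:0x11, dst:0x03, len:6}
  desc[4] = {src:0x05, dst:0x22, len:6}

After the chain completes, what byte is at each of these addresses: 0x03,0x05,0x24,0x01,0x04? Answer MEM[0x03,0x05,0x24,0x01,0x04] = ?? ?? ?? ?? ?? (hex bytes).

MEM[0x03,0x05,0x24,0x01,0x04] = a3 ff 92 d0 58

  after D0: wrote 5B at 0x26 = 9ba358ff58
  after D1: wrote 7B at 0x01 = 0386d588c44f50
  after D2: wrote 6B at 0x00 = 92d00386d588
  after D3: wrote 6B at 0x03 = a358ff5892d0
  after D4: wrote 6B at 0x22 = ff5892d09b54
query mem[0x03]=0xa3, mem[0x05]=0xff, mem[0x24]=0x92, mem[0x01]=0xd0, mem[0x04]=0x58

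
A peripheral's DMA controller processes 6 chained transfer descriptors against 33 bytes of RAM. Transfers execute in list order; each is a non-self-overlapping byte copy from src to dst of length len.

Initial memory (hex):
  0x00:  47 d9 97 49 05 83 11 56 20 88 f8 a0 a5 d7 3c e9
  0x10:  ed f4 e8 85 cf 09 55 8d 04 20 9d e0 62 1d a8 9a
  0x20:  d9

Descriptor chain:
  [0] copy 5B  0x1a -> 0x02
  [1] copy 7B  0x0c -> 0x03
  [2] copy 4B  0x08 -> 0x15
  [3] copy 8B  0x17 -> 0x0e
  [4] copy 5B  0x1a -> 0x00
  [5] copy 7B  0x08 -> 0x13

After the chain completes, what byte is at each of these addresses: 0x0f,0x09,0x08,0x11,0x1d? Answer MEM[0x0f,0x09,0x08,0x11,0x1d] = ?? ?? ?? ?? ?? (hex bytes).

MEM[0x0f,0x09,0x08,0x11,0x1d] = a0 e8 f4 9d 1d

  after D0: wrote 5B at 0x02 = 9de0621da8
  after D1: wrote 7B at 0x03 = a5d73ce9edf4e8
  after D2: wrote 4B at 0x15 = f4e8f8a0
  after D3: wrote 8B at 0x0e = f8a0209de0621da8
  after D4: wrote 5B at 0x00 = 9de0621da8
  after D5: wrote 7B at 0x13 = f4e8f8a0a5d7f8
query mem[0x0f]=0xa0, mem[0x09]=0xe8, mem[0x08]=0xf4, mem[0x11]=0x9d, mem[0x1d]=0x1d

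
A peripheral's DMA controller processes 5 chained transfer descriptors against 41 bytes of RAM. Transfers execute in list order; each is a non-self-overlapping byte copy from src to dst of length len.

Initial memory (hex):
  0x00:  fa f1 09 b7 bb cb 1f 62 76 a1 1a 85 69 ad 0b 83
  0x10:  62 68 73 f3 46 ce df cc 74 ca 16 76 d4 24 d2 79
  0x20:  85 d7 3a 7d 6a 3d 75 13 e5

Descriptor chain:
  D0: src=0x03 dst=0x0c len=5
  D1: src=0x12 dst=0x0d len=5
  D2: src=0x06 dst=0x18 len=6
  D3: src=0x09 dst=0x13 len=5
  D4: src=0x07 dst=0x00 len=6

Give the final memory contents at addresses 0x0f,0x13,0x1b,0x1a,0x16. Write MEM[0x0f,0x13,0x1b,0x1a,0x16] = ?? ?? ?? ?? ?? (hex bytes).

D0: mem[0x0c..0x10] <- [b7 bb cb 1f 62]
D1: mem[0x0d..0x11] <- [73 f3 46 ce df]
D2: mem[0x18..0x1d] <- [1f 62 76 a1 1a 85]
D3: mem[0x13..0x17] <- [a1 1a 85 b7 73]
D4: mem[0x00..0x05] <- [62 76 a1 1a 85 b7]
query mem[0x0f]=0x46, mem[0x13]=0xa1, mem[0x1b]=0xa1, mem[0x1a]=0x76, mem[0x16]=0xb7

MEM[0x0f,0x13,0x1b,0x1a,0x16] = 46 a1 a1 76 b7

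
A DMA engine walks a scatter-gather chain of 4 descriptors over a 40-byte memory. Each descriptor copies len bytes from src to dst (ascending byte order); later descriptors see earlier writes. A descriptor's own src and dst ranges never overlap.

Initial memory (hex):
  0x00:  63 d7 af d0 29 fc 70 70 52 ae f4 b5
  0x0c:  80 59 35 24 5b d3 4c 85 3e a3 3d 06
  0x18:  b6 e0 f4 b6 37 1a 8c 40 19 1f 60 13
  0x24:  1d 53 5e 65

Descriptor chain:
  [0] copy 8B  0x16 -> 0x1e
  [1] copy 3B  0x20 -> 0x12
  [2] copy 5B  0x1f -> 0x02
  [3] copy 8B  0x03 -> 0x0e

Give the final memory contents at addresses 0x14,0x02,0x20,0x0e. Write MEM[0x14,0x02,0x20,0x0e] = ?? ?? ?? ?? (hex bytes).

#0 dst[0x1e+8] := {0x3d,0x06,0xb6,0xe0,0xf4,0xb6,0x37,0x1a}
#1 dst[0x12+3] := {0xb6,0xe0,0xf4}
#2 dst[0x02+5] := {0x06,0xb6,0xe0,0xf4,0xb6}
#3 dst[0x0e+8] := {0xb6,0xe0,0xf4,0xb6,0x70,0x52,0xae,0xf4}
query mem[0x14]=0xae, mem[0x02]=0x06, mem[0x20]=0xb6, mem[0x0e]=0xb6

MEM[0x14,0x02,0x20,0x0e] = ae 06 b6 b6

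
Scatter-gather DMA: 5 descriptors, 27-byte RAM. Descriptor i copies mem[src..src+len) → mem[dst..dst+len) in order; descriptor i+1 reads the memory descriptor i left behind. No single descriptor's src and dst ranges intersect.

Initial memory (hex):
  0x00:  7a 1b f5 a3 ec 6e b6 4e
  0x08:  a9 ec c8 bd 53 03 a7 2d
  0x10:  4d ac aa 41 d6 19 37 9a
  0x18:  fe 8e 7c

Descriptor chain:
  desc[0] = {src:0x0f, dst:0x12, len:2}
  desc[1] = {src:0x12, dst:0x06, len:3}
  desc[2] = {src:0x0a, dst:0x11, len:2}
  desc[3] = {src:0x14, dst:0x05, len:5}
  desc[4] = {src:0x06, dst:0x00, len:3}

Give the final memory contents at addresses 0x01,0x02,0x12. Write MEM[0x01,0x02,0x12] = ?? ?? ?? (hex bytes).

[0] 0x0f->0x12 len=2 : 2d 4d
[1] 0x12->0x06 len=3 : 2d 4d d6
[2] 0x0a->0x11 len=2 : c8 bd
[3] 0x14->0x05 len=5 : d6 19 37 9a fe
[4] 0x06->0x00 len=3 : 19 37 9a
query mem[0x01]=0x37, mem[0x02]=0x9a, mem[0x12]=0xbd

MEM[0x01,0x02,0x12] = 37 9a bd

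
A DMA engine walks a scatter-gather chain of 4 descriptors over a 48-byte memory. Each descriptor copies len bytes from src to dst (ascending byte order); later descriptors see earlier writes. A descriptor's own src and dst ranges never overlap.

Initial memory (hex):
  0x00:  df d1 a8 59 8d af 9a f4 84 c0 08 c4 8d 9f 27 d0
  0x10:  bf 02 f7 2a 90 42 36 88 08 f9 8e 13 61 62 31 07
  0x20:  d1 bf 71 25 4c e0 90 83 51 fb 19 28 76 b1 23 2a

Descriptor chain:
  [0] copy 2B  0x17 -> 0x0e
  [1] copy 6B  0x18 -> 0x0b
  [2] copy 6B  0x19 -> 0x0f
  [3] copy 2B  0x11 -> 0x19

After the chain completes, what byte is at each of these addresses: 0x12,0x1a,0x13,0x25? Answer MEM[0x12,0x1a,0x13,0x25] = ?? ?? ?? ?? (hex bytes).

MEM[0x12,0x1a,0x13,0x25] = 61 61 62 e0

  after D0: wrote 2B at 0x0e = 8808
  after D1: wrote 6B at 0x0b = 08f98e136162
  after D2: wrote 6B at 0x0f = f98e13616231
  after D3: wrote 2B at 0x19 = 1361
query mem[0x12]=0x61, mem[0x1a]=0x61, mem[0x13]=0x62, mem[0x25]=0xe0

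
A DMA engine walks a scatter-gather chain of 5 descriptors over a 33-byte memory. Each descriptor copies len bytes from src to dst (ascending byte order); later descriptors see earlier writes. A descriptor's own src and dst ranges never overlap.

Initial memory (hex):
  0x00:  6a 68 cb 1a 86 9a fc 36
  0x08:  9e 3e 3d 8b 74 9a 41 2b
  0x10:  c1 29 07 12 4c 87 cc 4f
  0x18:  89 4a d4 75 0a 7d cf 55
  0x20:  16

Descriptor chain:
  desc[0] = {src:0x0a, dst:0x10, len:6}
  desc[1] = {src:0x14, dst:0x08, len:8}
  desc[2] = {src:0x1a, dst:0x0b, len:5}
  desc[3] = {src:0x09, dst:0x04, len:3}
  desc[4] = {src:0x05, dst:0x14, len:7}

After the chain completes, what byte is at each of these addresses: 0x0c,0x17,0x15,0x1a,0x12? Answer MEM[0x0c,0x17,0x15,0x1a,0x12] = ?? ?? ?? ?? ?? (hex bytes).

[0] 0x0a->0x10 len=6 : 3d 8b 74 9a 41 2b
[1] 0x14->0x08 len=8 : 41 2b cc 4f 89 4a d4 75
[2] 0x1a->0x0b len=5 : d4 75 0a 7d cf
[3] 0x09->0x04 len=3 : 2b cc d4
[4] 0x05->0x14 len=7 : cc d4 36 41 2b cc d4
query mem[0x0c]=0x75, mem[0x17]=0x41, mem[0x15]=0xd4, mem[0x1a]=0xd4, mem[0x12]=0x74

MEM[0x0c,0x17,0x15,0x1a,0x12] = 75 41 d4 d4 74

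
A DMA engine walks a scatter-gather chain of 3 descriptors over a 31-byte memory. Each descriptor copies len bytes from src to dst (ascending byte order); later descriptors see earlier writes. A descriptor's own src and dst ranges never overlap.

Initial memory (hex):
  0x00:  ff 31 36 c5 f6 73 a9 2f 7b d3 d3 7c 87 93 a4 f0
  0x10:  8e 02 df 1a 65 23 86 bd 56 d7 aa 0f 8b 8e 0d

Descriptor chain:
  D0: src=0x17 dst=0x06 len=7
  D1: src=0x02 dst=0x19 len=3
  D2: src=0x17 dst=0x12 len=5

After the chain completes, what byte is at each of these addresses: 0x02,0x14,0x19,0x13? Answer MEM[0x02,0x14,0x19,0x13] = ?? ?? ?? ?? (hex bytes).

MEM[0x02,0x14,0x19,0x13] = 36 36 36 56

  after D0: wrote 7B at 0x06 = bd56d7aa0f8b8e
  after D1: wrote 3B at 0x19 = 36c5f6
  after D2: wrote 5B at 0x12 = bd5636c5f6
query mem[0x02]=0x36, mem[0x14]=0x36, mem[0x19]=0x36, mem[0x13]=0x56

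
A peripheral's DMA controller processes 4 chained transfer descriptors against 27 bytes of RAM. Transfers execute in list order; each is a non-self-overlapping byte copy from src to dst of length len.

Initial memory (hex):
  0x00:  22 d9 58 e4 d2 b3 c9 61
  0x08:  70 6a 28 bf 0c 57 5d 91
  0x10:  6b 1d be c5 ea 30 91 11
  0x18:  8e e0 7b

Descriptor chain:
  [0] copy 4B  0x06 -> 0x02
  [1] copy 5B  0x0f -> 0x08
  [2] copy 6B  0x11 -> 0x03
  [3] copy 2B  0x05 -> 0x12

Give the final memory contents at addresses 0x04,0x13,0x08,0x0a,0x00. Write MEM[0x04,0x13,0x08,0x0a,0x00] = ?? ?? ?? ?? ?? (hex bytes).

MEM[0x04,0x13,0x08,0x0a,0x00] = be ea 91 1d 22

#0 dst[0x02+4] := {0xc9,0x61,0x70,0x6a}
#1 dst[0x08+5] := {0x91,0x6b,0x1d,0xbe,0xc5}
#2 dst[0x03+6] := {0x1d,0xbe,0xc5,0xea,0x30,0x91}
#3 dst[0x12+2] := {0xc5,0xea}
query mem[0x04]=0xbe, mem[0x13]=0xea, mem[0x08]=0x91, mem[0x0a]=0x1d, mem[0x00]=0x22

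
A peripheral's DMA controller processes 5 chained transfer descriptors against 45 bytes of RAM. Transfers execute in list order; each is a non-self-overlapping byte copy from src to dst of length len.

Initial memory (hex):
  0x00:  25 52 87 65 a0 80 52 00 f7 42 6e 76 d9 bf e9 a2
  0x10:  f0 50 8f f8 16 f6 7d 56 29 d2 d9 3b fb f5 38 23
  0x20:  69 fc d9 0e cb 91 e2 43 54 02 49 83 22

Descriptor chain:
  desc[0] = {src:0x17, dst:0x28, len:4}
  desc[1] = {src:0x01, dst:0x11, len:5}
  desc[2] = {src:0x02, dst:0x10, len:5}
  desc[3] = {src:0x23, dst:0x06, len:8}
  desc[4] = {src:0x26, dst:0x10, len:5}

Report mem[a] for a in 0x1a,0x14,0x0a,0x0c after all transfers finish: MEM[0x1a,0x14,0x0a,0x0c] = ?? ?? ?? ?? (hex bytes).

#0 dst[0x28+4] := {0x56,0x29,0xd2,0xd9}
#1 dst[0x11+5] := {0x52,0x87,0x65,0xa0,0x80}
#2 dst[0x10+5] := {0x87,0x65,0xa0,0x80,0x52}
#3 dst[0x06+8] := {0x0e,0xcb,0x91,0xe2,0x43,0x56,0x29,0xd2}
#4 dst[0x10+5] := {0xe2,0x43,0x56,0x29,0xd2}
query mem[0x1a]=0xd9, mem[0x14]=0xd2, mem[0x0a]=0x43, mem[0x0c]=0x29

MEM[0x1a,0x14,0x0a,0x0c] = d9 d2 43 29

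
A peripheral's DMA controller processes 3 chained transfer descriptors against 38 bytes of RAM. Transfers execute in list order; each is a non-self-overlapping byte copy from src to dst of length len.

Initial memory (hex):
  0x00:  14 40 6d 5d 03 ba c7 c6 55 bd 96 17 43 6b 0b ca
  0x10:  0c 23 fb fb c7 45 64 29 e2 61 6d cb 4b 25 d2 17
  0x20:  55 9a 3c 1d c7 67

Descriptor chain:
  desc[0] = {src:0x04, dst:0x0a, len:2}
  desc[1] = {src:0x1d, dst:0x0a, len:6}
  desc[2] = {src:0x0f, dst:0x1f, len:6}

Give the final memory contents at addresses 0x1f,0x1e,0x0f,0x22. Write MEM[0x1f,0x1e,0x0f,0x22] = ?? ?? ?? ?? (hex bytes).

[0] 0x04->0x0a len=2 : 03 ba
[1] 0x1d->0x0a len=6 : 25 d2 17 55 9a 3c
[2] 0x0f->0x1f len=6 : 3c 0c 23 fb fb c7
query mem[0x1f]=0x3c, mem[0x1e]=0xd2, mem[0x0f]=0x3c, mem[0x22]=0xfb

MEM[0x1f,0x1e,0x0f,0x22] = 3c d2 3c fb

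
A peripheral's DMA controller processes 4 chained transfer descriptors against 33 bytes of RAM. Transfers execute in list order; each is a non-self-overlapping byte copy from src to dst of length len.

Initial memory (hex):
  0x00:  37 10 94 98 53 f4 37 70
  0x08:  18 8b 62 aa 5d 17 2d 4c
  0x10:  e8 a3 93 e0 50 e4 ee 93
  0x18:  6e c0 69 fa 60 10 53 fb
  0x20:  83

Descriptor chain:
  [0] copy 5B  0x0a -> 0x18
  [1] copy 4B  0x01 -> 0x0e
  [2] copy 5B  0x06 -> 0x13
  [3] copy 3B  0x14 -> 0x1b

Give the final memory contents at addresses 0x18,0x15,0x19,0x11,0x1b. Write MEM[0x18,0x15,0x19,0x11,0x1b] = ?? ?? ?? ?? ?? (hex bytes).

#0 dst[0x18+5] := {0x62,0xaa,0x5d,0x17,0x2d}
#1 dst[0x0e+4] := {0x10,0x94,0x98,0x53}
#2 dst[0x13+5] := {0x37,0x70,0x18,0x8b,0x62}
#3 dst[0x1b+3] := {0x70,0x18,0x8b}
query mem[0x18]=0x62, mem[0x15]=0x18, mem[0x19]=0xaa, mem[0x11]=0x53, mem[0x1b]=0x70

MEM[0x18,0x15,0x19,0x11,0x1b] = 62 18 aa 53 70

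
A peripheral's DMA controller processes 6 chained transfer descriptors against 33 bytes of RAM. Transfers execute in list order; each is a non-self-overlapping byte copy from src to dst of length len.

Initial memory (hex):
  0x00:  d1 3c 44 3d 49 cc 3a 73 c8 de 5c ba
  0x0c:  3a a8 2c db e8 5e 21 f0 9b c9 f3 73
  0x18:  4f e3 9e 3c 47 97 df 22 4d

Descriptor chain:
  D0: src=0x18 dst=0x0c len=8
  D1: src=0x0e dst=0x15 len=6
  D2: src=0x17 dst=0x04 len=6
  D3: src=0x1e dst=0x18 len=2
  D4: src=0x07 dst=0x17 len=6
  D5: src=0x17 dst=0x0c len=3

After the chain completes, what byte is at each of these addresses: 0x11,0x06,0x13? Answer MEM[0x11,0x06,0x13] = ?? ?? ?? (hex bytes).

D0: mem[0x0c..0x13] <- [4f e3 9e 3c 47 97 df 22]
D1: mem[0x15..0x1a] <- [9e 3c 47 97 df 22]
D2: mem[0x04..0x09] <- [47 97 df 22 3c 47]
D3: mem[0x18..0x19] <- [df 22]
D4: mem[0x17..0x1c] <- [22 3c 47 5c ba 4f]
D5: mem[0x0c..0x0e] <- [22 3c 47]
query mem[0x11]=0x97, mem[0x06]=0xdf, mem[0x13]=0x22

MEM[0x11,0x06,0x13] = 97 df 22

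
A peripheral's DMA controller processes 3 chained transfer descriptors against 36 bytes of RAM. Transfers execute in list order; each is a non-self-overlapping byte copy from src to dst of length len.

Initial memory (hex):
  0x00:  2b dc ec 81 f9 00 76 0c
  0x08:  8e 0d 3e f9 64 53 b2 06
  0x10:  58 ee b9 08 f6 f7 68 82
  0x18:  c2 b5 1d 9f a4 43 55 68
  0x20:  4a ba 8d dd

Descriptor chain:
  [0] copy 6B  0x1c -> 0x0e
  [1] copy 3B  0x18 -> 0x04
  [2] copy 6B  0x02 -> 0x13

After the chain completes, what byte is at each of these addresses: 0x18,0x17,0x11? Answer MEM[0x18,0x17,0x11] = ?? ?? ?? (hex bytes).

D0: mem[0x0e..0x13] <- [a4 43 55 68 4a ba]
D1: mem[0x04..0x06] <- [c2 b5 1d]
D2: mem[0x13..0x18] <- [ec 81 c2 b5 1d 0c]
query mem[0x18]=0x0c, mem[0x17]=0x1d, mem[0x11]=0x68

MEM[0x18,0x17,0x11] = 0c 1d 68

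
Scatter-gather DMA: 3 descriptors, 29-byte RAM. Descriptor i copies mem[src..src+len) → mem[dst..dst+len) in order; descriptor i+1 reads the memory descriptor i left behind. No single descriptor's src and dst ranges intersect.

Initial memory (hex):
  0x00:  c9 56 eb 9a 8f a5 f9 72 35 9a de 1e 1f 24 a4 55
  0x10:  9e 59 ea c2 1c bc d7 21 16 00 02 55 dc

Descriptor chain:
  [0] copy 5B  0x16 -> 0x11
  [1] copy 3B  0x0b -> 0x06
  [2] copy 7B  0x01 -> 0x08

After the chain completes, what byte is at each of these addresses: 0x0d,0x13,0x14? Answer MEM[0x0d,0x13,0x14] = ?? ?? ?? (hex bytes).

D0: mem[0x11..0x15] <- [d7 21 16 00 02]
D1: mem[0x06..0x08] <- [1e 1f 24]
D2: mem[0x08..0x0e] <- [56 eb 9a 8f a5 1e 1f]
query mem[0x0d]=0x1e, mem[0x13]=0x16, mem[0x14]=0x00

MEM[0x0d,0x13,0x14] = 1e 16 00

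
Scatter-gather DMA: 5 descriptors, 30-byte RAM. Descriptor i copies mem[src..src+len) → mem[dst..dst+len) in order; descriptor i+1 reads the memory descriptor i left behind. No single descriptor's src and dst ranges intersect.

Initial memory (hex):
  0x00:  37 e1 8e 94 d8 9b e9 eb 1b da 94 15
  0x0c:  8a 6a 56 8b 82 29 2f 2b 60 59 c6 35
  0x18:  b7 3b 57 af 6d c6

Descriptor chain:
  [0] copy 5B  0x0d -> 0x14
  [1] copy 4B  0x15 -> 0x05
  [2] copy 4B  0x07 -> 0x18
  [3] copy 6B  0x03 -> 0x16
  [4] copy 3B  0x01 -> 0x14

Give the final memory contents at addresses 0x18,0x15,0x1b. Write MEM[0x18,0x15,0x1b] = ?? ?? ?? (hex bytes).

MEM[0x18,0x15,0x1b] = 56 8e 29

#0 dst[0x14+5] := {0x6a,0x56,0x8b,0x82,0x29}
#1 dst[0x05+4] := {0x56,0x8b,0x82,0x29}
#2 dst[0x18+4] := {0x82,0x29,0xda,0x94}
#3 dst[0x16+6] := {0x94,0xd8,0x56,0x8b,0x82,0x29}
#4 dst[0x14+3] := {0xe1,0x8e,0x94}
query mem[0x18]=0x56, mem[0x15]=0x8e, mem[0x1b]=0x29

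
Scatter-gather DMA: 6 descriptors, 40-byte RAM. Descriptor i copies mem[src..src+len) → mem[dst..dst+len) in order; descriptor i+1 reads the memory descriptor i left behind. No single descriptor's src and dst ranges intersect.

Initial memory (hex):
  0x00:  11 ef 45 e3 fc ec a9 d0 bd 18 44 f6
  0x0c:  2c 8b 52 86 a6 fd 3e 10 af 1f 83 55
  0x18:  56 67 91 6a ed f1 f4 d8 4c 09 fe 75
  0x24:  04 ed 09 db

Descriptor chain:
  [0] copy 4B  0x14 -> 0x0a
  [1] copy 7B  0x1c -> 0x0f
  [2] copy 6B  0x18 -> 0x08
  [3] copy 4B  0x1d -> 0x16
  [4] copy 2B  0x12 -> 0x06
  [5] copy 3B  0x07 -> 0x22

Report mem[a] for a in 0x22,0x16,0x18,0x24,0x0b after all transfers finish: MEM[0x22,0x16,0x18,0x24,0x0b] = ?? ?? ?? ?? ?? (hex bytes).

[0] 0x14->0x0a len=4 : af 1f 83 55
[1] 0x1c->0x0f len=7 : ed f1 f4 d8 4c 09 fe
[2] 0x18->0x08 len=6 : 56 67 91 6a ed f1
[3] 0x1d->0x16 len=4 : f1 f4 d8 4c
[4] 0x12->0x06 len=2 : d8 4c
[5] 0x07->0x22 len=3 : 4c 56 67
query mem[0x22]=0x4c, mem[0x16]=0xf1, mem[0x18]=0xd8, mem[0x24]=0x67, mem[0x0b]=0x6a

MEM[0x22,0x16,0x18,0x24,0x0b] = 4c f1 d8 67 6a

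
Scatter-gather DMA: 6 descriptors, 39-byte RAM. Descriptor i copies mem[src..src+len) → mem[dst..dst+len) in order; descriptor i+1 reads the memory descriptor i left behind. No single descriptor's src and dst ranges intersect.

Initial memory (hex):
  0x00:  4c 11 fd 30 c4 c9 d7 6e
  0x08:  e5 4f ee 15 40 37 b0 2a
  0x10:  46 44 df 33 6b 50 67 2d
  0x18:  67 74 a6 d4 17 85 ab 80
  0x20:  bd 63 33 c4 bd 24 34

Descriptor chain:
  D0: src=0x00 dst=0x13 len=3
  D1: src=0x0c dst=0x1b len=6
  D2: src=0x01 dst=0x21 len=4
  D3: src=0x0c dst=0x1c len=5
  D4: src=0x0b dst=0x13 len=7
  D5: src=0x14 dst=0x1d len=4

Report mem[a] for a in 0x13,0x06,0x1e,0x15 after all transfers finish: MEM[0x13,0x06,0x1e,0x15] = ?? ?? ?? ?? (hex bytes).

#0 dst[0x13+3] := {0x4c,0x11,0xfd}
#1 dst[0x1b+6] := {0x40,0x37,0xb0,0x2a,0x46,0x44}
#2 dst[0x21+4] := {0x11,0xfd,0x30,0xc4}
#3 dst[0x1c+5] := {0x40,0x37,0xb0,0x2a,0x46}
#4 dst[0x13+7] := {0x15,0x40,0x37,0xb0,0x2a,0x46,0x44}
#5 dst[0x1d+4] := {0x40,0x37,0xb0,0x2a}
query mem[0x13]=0x15, mem[0x06]=0xd7, mem[0x1e]=0x37, mem[0x15]=0x37

MEM[0x13,0x06,0x1e,0x15] = 15 d7 37 37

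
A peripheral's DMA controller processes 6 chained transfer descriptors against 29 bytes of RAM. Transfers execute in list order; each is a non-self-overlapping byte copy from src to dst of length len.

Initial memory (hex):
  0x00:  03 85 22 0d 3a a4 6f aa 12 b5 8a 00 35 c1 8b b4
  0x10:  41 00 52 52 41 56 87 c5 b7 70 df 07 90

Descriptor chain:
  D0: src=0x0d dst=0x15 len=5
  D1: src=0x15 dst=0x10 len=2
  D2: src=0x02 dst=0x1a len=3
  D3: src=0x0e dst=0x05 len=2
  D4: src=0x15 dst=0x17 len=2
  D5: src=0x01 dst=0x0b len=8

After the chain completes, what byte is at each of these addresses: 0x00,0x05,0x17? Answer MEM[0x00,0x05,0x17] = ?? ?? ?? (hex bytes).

MEM[0x00,0x05,0x17] = 03 8b c1

#0 dst[0x15+5] := {0xc1,0x8b,0xb4,0x41,0x00}
#1 dst[0x10+2] := {0xc1,0x8b}
#2 dst[0x1a+3] := {0x22,0x0d,0x3a}
#3 dst[0x05+2] := {0x8b,0xb4}
#4 dst[0x17+2] := {0xc1,0x8b}
#5 dst[0x0b+8] := {0x85,0x22,0x0d,0x3a,0x8b,0xb4,0xaa,0x12}
query mem[0x00]=0x03, mem[0x05]=0x8b, mem[0x17]=0xc1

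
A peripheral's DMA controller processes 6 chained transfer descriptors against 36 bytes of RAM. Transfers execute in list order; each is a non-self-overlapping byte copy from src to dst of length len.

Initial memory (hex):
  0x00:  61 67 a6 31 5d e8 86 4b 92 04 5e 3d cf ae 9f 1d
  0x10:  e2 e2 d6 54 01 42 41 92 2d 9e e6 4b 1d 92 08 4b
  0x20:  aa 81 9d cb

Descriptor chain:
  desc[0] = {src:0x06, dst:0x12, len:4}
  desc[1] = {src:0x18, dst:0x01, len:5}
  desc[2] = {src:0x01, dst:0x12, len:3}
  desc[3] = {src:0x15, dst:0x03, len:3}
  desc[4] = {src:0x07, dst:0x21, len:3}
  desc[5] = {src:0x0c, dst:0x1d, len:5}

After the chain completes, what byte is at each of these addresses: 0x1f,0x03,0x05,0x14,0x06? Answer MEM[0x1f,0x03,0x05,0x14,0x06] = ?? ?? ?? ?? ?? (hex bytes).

[0] 0x06->0x12 len=4 : 86 4b 92 04
[1] 0x18->0x01 len=5 : 2d 9e e6 4b 1d
[2] 0x01->0x12 len=3 : 2d 9e e6
[3] 0x15->0x03 len=3 : 04 41 92
[4] 0x07->0x21 len=3 : 4b 92 04
[5] 0x0c->0x1d len=5 : cf ae 9f 1d e2
query mem[0x1f]=0x9f, mem[0x03]=0x04, mem[0x05]=0x92, mem[0x14]=0xe6, mem[0x06]=0x86

MEM[0x1f,0x03,0x05,0x14,0x06] = 9f 04 92 e6 86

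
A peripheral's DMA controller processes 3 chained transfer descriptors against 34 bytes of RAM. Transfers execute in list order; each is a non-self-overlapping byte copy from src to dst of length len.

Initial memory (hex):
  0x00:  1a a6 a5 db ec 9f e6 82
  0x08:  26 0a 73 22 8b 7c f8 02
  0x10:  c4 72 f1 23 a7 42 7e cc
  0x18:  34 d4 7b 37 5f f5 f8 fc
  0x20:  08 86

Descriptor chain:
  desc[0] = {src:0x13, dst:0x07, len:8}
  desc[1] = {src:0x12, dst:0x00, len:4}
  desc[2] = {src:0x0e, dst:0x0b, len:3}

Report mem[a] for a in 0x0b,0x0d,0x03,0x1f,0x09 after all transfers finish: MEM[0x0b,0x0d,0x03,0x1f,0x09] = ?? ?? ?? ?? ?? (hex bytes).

#0 dst[0x07+8] := {0x23,0xa7,0x42,0x7e,0xcc,0x34,0xd4,0x7b}
#1 dst[0x00+4] := {0xf1,0x23,0xa7,0x42}
#2 dst[0x0b+3] := {0x7b,0x02,0xc4}
query mem[0x0b]=0x7b, mem[0x0d]=0xc4, mem[0x03]=0x42, mem[0x1f]=0xfc, mem[0x09]=0x42

MEM[0x0b,0x0d,0x03,0x1f,0x09] = 7b c4 42 fc 42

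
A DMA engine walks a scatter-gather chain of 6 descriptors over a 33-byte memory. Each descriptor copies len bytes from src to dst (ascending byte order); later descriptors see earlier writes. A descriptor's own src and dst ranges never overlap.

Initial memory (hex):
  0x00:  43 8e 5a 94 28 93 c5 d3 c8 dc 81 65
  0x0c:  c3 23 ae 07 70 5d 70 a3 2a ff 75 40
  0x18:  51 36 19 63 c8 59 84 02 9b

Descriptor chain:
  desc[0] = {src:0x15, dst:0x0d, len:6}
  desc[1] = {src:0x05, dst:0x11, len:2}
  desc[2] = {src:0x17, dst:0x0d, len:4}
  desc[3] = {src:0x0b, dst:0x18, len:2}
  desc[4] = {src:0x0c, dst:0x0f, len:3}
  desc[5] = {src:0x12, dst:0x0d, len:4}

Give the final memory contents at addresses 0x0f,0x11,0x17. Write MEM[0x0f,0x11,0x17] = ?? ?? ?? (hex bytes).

  after D0: wrote 6B at 0x0d = ff7540513619
  after D1: wrote 2B at 0x11 = 93c5
  after D2: wrote 4B at 0x0d = 40513619
  after D3: wrote 2B at 0x18 = 65c3
  after D4: wrote 3B at 0x0f = c34051
  after D5: wrote 4B at 0x0d = c5a32aff
query mem[0x0f]=0x2a, mem[0x11]=0x51, mem[0x17]=0x40

MEM[0x0f,0x11,0x17] = 2a 51 40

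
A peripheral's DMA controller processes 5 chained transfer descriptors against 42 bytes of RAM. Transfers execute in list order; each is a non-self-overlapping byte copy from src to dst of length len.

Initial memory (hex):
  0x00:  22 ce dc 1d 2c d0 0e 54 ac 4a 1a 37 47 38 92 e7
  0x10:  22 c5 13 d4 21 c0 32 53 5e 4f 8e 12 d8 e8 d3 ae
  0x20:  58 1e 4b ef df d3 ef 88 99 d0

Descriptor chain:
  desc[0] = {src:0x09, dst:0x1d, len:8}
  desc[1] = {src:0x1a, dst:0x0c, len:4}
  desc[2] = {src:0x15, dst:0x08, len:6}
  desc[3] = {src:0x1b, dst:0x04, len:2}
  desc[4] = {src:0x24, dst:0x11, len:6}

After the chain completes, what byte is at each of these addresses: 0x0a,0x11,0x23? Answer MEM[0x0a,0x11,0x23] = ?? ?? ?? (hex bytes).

[0] 0x09->0x1d len=8 : 4a 1a 37 47 38 92 e7 22
[1] 0x1a->0x0c len=4 : 8e 12 d8 4a
[2] 0x15->0x08 len=6 : c0 32 53 5e 4f 8e
[3] 0x1b->0x04 len=2 : 12 d8
[4] 0x24->0x11 len=6 : 22 d3 ef 88 99 d0
query mem[0x0a]=0x53, mem[0x11]=0x22, mem[0x23]=0xe7

MEM[0x0a,0x11,0x23] = 53 22 e7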